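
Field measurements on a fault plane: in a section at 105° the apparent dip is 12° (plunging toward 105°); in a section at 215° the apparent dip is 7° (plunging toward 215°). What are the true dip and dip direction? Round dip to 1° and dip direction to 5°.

The two traces are lines in the plane: v₁ = (sin 105°·cos 12°, cos 105°·cos 12°, −sin 12°), v₂ = (sin 215°·cos 7°, cos 215°·cos 7°, −sin 7°).
Cross product v₁ × v₂ gives the pole to the plane: n ∝ (0.138, -0.234, 0.912).
tan δ = √(n_x²+n_y²)/n_z = 0.271/0.912, so δ = 16.6°.
Dip direction = atan2(0.138, -0.234) = 149° (azimuth of n's horizontal projection).

true dip 17°, dip direction 150°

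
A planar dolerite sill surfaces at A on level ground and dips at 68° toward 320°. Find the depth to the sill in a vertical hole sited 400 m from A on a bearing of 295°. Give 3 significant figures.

The hole lies 25° from the dip direction, so the down-dip offset is 400 × cos 25° = 362.52 m.
Depth = down-dip offset × tan(dip) = 362.52 × tan 68° = 362.52 × 2.4751
Depth = 897.28 m

897 m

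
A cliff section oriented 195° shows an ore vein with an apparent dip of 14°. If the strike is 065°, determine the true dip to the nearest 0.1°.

The section is 50° from the strike.
tan(true dip) = tan 14° / sin 50° = 0.3255
true dip = arctan 0.3255 = 18.03°

18.0°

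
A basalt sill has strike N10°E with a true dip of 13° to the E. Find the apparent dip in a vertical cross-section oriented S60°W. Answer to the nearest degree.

The section lies 50° from the strike.
tan α = tan 13° × sin 50° = 0.2309 × 0.7660 = 0.1769
apparent dip = arctan 0.1769 = 10.03°

10°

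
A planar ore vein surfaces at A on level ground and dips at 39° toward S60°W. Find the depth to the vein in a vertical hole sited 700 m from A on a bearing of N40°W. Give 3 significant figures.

98.4 m

The hole lies 80° from the dip direction, so the down-dip offset is 700 × cos 80° = 121.55 m.
Depth = down-dip offset × tan(dip) = 121.55 × tan 39° = 121.55 × 0.8098
Depth = 98.43 m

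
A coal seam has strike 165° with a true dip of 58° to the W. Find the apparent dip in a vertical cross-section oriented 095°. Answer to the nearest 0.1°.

56.4°

Angle between strike (165°) and section (095°): β = 70°.
tan α = tan 58° × sin 70° = 1.6003 × 0.9397 = 1.5038
α = arctan(1.5038) = 56.38°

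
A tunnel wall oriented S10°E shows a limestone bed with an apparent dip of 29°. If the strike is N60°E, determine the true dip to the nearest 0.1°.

30.5°

β = acute angle between strike N60°E and section S10°E = 70°.
tan(true dip) = tan 29° / sin 70° = 0.5899
δ = arctan(0.5899) = 30.54°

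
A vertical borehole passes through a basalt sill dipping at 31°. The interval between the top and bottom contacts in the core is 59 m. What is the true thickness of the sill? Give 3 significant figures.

True thickness t = h · cos(dip) = 59 × cos 31°
t = 59 × 0.8572 = 50.573 m

50.6 m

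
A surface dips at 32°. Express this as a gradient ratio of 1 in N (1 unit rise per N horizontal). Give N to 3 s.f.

1 : N means tan θ = 1/N, so N = 1/tan 32° = 1/0.6249

1 in 1.60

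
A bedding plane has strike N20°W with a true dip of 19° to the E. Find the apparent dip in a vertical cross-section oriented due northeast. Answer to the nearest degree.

The strike is N20°W and the section trends due northeast; the acute angle between them is β = 65°.
tan(apparent dip) = tan 19° · sin 65° = 0.3121
apparent dip = arctan 0.3121 = 17.33°

17°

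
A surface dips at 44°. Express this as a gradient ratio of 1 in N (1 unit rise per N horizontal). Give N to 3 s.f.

1 in 1.04

1 : N means tan θ = 1/N, so N = 1/tan 44° = 1/0.9657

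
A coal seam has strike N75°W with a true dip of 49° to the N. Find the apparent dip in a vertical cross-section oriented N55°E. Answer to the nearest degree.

41°

Angle between strike (N75°W) and section (N55°E): β = 50°.
tan α = tan 49° × sin 50° = 1.1504 × 0.7660 = 0.8812
α = arctan(0.8812) = 41.39°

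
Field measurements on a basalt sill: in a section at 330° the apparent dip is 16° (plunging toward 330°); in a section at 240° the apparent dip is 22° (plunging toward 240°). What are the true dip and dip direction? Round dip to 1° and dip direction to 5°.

true dip 26°, dip direction 275°

The two traces are lines in the plane: v₁ = (sin 330°·cos 16°, cos 330°·cos 16°, −sin 16°), v₂ = (sin 240°·cos 22°, cos 240°·cos 22°, −sin 22°).
n = v₁ × v₂ = (-0.440, 0.041, 0.891) (taken with n_z > 0).
True dip = arccos(n_z / |n|) = arccos(0.8961) = 26.4°.
The horizontal component of n points toward azimuth atan2(n_x, n_y) = 275°, the dip direction.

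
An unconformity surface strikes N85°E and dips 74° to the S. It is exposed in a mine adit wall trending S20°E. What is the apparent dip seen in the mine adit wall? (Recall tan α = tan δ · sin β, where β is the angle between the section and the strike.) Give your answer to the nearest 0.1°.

73.5°

The section lies 75° from the strike.
tan(apparent dip) = tan 74° · sin 75° = 3.3686
α = arctan(3.3686) = 73.47°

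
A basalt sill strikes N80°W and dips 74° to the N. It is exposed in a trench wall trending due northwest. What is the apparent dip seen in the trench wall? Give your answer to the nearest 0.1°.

63.4°

The strike is N80°W and the section trends due northwest; the acute angle between them is β = 35°.
tan(apparent dip) = tan 74° · sin 35° = 2.0003
α = arctan(2.0003) = 63.44°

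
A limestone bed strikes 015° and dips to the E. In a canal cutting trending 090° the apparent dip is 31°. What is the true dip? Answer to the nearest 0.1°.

The section is 75° from the strike.
tan δ = tan α / sin β = tan 31° / sin 75° = 0.6009 / 0.9659 = 0.6221
δ = arctan(0.6221) = 31.88°

31.9°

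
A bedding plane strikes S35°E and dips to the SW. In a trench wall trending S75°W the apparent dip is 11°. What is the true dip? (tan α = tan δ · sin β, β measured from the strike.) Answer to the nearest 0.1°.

11.7°

β = acute angle between strike S35°E and section S75°W = 70°.
tan δ = tan α / sin β = tan 11° / sin 70° = 0.1944 / 0.9397 = 0.2069
true dip = arctan 0.2069 = 11.69°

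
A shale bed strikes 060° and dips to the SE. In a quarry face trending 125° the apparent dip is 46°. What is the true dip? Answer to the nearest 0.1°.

The section is 65° from the strike.
tan δ = tan α / sin β = tan 46° / sin 65° = 1.0355 / 0.9063 = 1.1426
true dip = arctan 1.1426 = 48.81°

48.8°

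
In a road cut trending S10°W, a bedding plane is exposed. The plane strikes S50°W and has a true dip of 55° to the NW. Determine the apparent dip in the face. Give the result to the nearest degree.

43°

The section lies 40° from the strike.
tan α = tan 55° × sin 40° = 1.4281 × 0.6428 = 0.9180
apparent dip = arctan 0.9180 = 42.55°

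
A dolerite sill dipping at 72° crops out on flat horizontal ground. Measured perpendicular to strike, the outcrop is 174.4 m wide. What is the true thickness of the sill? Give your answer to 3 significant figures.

True thickness t = w · sin(dip) = 174.4 × sin 72°
t = 174.4 × 0.9511 = 165.864 m

166 m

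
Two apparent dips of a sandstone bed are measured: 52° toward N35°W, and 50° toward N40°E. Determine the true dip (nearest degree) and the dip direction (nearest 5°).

The two traces are lines in the plane: v₁ = (sin 325°·cos 52°, cos 325°·cos 52°, −sin 52°), v₂ = (sin 40°·cos 50°, cos 40°·cos 50°, −sin 50°).
Cross product v₁ × v₂ gives the pole to the plane: n ∝ (-0.002, 0.596, 0.382).
tan δ = √(n_x²+n_y²)/n_z = 0.596/0.382, so δ = 57.3°.
The horizontal component of n points toward azimuth atan2(n_x, n_y) = 360°, the dip direction.

true dip 57°, dip direction 000°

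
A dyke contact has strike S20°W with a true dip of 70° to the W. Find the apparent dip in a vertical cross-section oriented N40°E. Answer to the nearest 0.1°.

The strike is S20°W and the section trends N40°E; the acute angle between them is β = 20°.
tan(apparent dip) = tan 70° · sin 20° = 0.9397
α = arctan(0.9397) = 43.22°

43.2°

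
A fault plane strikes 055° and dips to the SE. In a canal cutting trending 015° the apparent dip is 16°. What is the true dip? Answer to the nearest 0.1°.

24.0°

The section is 40° from the strike.
tan(true dip) = tan 16° / sin 40° = 0.4461
δ = arctan(0.4461) = 24.04°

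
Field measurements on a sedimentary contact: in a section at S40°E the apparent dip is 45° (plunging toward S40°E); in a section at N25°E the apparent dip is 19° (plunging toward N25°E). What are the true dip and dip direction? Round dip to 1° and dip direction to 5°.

true dip 53°, dip direction 100°

Represent each trace as a vector plunging at its apparent dip toward its trend (east-north-up frame): v₁ = (0.455, -0.542, -0.707), v₂ = (0.400, 0.857, -0.326).
Cross product v₁ × v₂ gives the pole to the plane: n ∝ (0.782, -0.135, 0.606).
True dip = arccos(n_z / |n|) = arccos(0.6068) = 52.6°.
Dip direction = atan2(0.782, -0.135) = 100° (azimuth of n's horizontal projection).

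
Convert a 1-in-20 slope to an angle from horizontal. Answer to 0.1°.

2.9°

tan θ = 1/20 = 0.0500
θ = arctan(0.0500) = 2.86°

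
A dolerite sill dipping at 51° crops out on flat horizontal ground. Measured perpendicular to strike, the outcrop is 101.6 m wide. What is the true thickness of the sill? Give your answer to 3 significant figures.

True thickness t = w · sin(dip) = 101.6 × sin 51°
t = 101.6 × 0.7771 = 78.958 m

79.0 m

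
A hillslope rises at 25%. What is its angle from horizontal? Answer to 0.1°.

tan θ = 25/100 = 0.2500
θ = arctan(0.2500) = 14.04°

14.0°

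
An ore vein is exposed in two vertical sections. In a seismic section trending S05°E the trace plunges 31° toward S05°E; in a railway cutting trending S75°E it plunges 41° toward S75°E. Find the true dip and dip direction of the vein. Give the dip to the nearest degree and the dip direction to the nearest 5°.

Each apparent-dip line lies in the plane. As unit vectors (x east, y north, z up), v₁ plunges 31°→S05°E and v₂ plunges 41°→S75°E.
Cross product v₁ × v₂ gives the pole to the plane: n ∝ (0.460, -0.326, 0.608).
True dip = arccos(n_z / |n|) = arccos(0.7332) = 42.8°.
The horizontal component of n points toward azimuth atan2(n_x, n_y) = 125°, the dip direction.

true dip 43°, dip direction 125°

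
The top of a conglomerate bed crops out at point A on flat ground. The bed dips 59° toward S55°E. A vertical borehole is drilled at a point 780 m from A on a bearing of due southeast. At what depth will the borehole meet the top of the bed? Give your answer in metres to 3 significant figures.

The hole lies 10° from the dip direction, so the down-dip offset is 780 × cos 10° = 768.15 m.
Depth = down-dip offset × tan(dip) = 768.15 × tan 59° = 768.15 × 1.6643
Depth = 1278.42 m

1280 m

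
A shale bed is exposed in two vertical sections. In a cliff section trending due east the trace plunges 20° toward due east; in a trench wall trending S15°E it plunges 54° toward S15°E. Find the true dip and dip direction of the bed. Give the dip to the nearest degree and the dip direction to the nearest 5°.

The two traces are lines in the plane: v₁ = (sin 90°·cos 20°, cos 90°·cos 20°, −sin 20°), v₂ = (sin 165°·cos 54°, cos 165°·cos 54°, −sin 54°).
Cross product v₁ × v₂ gives the pole to the plane: n ∝ (0.194, -0.708, 0.534).
True dip = arccos(n_z / |n|) = arccos(0.5878) = 54.0°.
Dip direction = azimuth of (n_x, n_y) = atan2(0.194, -0.708) = 165°.

true dip 54°, dip direction 165°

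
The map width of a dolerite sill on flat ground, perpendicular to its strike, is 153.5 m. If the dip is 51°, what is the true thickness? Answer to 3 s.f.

119 m

True thickness t = w · sin(dip) = 153.5 × sin 51°
t = 153.5 × 0.7771 = 119.292 m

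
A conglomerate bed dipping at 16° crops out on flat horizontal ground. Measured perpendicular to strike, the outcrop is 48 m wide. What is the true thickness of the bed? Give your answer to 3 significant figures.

13.2 m

True thickness t = w · sin(dip) = 48 × sin 16°
t = 48 × 0.2756 = 13.231 m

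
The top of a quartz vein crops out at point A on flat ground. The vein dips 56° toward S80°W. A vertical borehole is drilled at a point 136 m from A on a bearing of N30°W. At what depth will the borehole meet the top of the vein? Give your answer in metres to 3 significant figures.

The hole lies 70° from the dip direction, so the down-dip offset is 136 × cos 70° = 46.51 m.
Depth = down-dip offset × tan(dip) = 46.51 × tan 56° = 46.51 × 1.4826
Depth = 68.96 m

69.0 m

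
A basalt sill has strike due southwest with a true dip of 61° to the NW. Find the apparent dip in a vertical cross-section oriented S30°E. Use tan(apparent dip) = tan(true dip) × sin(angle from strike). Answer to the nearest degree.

60°

Angle between strike (due southwest) and section (S30°E): β = 75°.
tan α = tan 61° × sin 75° = 1.8040 × 0.9659 = 1.7426
α = arctan(1.7426) = 60.15°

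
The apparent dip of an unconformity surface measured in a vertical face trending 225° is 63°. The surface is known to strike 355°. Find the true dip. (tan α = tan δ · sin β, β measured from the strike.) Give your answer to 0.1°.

The section is 50° from the strike.
tan δ = tan α / sin β = tan 63° / sin 50° = 1.9626 / 0.7660 = 2.5620
true dip = arctan 2.5620 = 68.68°

68.7°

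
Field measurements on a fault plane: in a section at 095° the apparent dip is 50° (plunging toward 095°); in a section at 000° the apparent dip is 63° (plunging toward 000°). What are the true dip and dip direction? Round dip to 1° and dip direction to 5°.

Represent each trace as a vector plunging at its apparent dip toward its trend (east-north-up frame): v₁ = (0.640, -0.056, -0.766), v₂ = (0.000, 0.454, -0.891).
n = v₁ × v₂ = (0.398, 0.571, 0.291) (taken with n_z > 0).
True dip = arccos(n_z / |n|) = arccos(0.3857) = 67.3°.
Dip direction = azimuth of (n_x, n_y) = atan2(0.398, 0.571) = 35°.

true dip 67°, dip direction 035°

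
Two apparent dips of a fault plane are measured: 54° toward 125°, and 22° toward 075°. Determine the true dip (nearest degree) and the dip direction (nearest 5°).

Represent each trace as a vector plunging at its apparent dip toward its trend (east-north-up frame): v₁ = (0.481, -0.337, -0.809), v₂ = (0.896, 0.240, -0.375).
Cross product v₁ × v₂ gives the pole to the plane: n ∝ (0.320, -0.544, 0.417).
tan δ = √(n_x²+n_y²)/n_z = 0.632/0.417, so δ = 56.5°.
Dip direction = azimuth of (n_x, n_y) = atan2(0.320, -0.544) = 150°.

true dip 57°, dip direction 150°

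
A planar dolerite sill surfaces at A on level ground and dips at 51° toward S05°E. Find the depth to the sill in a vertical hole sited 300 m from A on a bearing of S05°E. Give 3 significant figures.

370 m

The hole is directly down-dip from the outcrop, so the down-dip offset is 300 m.
Depth = down-dip offset × tan(dip) = 300.00 × tan 51° = 300.00 × 1.2349
Depth = 370.47 m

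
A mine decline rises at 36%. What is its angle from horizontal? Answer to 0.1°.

19.8°

tan θ = 36/100 = 0.3600
θ = arctan(0.3600) = 19.80°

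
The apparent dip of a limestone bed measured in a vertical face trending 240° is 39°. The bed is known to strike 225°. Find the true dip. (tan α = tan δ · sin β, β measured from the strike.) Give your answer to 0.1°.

72.3°

β = acute angle between strike 225° and section 240° = 15°.
tan(true dip) = tan 39° / sin 15° = 3.1288
true dip = arctan 3.1288 = 72.28°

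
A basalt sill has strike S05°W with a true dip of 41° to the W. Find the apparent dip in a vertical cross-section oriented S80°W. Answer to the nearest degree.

The strike is S05°W and the section trends S80°W; the acute angle between them is β = 75°.
tan(apparent dip) = tan 41° · sin 75° = 0.8397
α = arctan(0.8397) = 40.02°

40°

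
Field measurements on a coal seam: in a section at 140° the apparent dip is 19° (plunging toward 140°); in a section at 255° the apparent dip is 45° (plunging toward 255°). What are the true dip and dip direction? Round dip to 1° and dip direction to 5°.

true dip 53°, dip direction 215°

The two traces are lines in the plane: v₁ = (sin 140°·cos 19°, cos 140°·cos 19°, −sin 19°), v₂ = (sin 255°·cos 45°, cos 255°·cos 45°, −sin 45°).
The plane normal is n = v₁ × v₂ ∝ (-0.453, -0.652, 0.606).
Dip δ = arctan(|n_h|/n_z) = arctan(0.794/0.606) = 52.6°.
Dip direction = azimuth of (n_x, n_y) = atan2(-0.453, -0.652) = 215°.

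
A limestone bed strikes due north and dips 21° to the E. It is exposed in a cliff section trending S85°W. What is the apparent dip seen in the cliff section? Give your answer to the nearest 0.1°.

20.9°

Angle between strike (due north) and section (S85°W): β = 85°.
tan α = tan 21° × sin 85° = 0.3839 × 0.9962 = 0.3824
α = arctan(0.3824) = 20.93°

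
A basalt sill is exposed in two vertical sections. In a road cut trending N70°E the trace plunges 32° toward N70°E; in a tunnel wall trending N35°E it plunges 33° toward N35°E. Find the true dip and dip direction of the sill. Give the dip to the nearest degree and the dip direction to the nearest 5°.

Each apparent-dip line lies in the plane. As unit vectors (x east, y north, z up), v₁ plunges 32°→N70°E and v₂ plunges 33°→N35°E.
n = v₁ × v₂ = (0.206, 0.179, 0.408) (taken with n_z > 0).
True dip = arccos(n_z / |n|) = arccos(0.8310) = 33.8°.
The horizontal component of n points toward azimuth atan2(n_x, n_y) = 49°, the dip direction.

true dip 34°, dip direction 050°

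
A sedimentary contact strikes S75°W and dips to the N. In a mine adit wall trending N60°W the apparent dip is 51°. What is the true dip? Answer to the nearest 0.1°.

60.2°

The section is 45° from the strike.
tan δ = tan α / sin β = tan 51° / sin 45° = 1.2349 / 0.7071 = 1.7464
true dip = arctan 1.7464 = 60.20°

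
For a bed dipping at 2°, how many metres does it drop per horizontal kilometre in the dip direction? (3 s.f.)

drop per km = 1000 × tan 2° = 1000 × 0.0349

34.9 m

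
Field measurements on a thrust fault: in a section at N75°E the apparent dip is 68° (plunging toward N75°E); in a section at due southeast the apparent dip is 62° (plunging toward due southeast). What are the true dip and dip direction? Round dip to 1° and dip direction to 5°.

true dip 69°, dip direction 090°

Represent each trace as a vector plunging at its apparent dip toward its trend (east-north-up frame): v₁ = (0.362, 0.097, -0.927), v₂ = (0.332, -0.332, -0.883).
The plane normal is n = v₁ × v₂ ∝ (0.393, -0.012, 0.152).
tan δ = √(n_x²+n_y²)/n_z = 0.394/0.152, so δ = 68.8°.
The horizontal component of n points toward azimuth atan2(n_x, n_y) = 92°, the dip direction.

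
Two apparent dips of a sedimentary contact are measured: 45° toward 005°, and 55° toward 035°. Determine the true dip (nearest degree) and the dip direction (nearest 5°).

The two traces are lines in the plane: v₁ = (sin 5°·cos 45°, cos 5°·cos 45°, −sin 45°), v₂ = (sin 35°·cos 55°, cos 35°·cos 55°, −sin 55°).
n = v₁ × v₂ = (0.245, 0.182, 0.203) (taken with n_z > 0).
tan δ = √(n_x²+n_y²)/n_z = 0.305/0.203, so δ = 56.4°.
Dip direction = atan2(0.245, 0.182) = 53° (azimuth of n's horizontal projection).

true dip 56°, dip direction 055°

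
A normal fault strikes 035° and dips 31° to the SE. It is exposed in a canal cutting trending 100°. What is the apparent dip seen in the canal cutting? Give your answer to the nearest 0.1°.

The section lies 65° from the strike.
tan(apparent dip) = tan 31° · sin 65° = 0.5446
α = arctan(0.5446) = 28.57°

28.6°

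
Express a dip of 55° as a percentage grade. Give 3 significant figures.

143%

grade % = 100 × tan 55° = 100 × 1.4281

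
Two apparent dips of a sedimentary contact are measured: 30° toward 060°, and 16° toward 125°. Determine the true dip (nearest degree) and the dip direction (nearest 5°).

true dip 30°, dip direction 065°

Represent each trace as a vector plunging at its apparent dip toward its trend (east-north-up frame): v₁ = (0.750, 0.433, -0.500), v₂ = (0.787, -0.551, -0.276).
Cross product v₁ × v₂ gives the pole to the plane: n ∝ (0.395, 0.187, 0.754).
Dip δ = arctan(|n_h|/n_z) = arctan(0.437/0.754) = 30.1°.
Dip direction = atan2(0.395, 0.187) = 65° (azimuth of n's horizontal projection).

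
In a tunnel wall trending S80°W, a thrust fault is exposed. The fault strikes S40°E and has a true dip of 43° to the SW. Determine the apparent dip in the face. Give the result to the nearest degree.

39°

Angle between strike (S40°E) and section (S80°W): β = 60°.
tan α = tan 43° × sin 60° = 0.9325 × 0.8660 = 0.8076
α = arctan(0.8076) = 38.92°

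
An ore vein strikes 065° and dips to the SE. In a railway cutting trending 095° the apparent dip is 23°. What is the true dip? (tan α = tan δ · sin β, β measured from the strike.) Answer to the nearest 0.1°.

40.3°

The section is 30° from the strike.
tan(true dip) = tan 23° / sin 30° = 0.8489
true dip = arctan 0.8489 = 40.33°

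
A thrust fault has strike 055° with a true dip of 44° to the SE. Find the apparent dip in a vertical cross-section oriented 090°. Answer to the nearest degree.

The strike is 055° and the section trends 090°; the acute angle between them is β = 35°.
tan α = tan 44° × sin 35° = 0.9657 × 0.5736 = 0.5539
apparent dip = arctan 0.5539 = 28.98°

29°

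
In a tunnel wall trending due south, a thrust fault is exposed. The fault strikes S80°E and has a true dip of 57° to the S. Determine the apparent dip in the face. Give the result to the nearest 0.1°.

The strike is S80°E and the section trends due south; the acute angle between them is β = 80°.
tan α = tan 57° × sin 80° = 1.5399 × 0.9848 = 1.5165
apparent dip = arctan 1.5165 = 56.60°

56.6°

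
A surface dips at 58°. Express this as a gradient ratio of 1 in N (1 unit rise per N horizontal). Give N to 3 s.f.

1 : N means tan θ = 1/N, so N = 1/tan 58° = 1/1.6003

1 in 0.625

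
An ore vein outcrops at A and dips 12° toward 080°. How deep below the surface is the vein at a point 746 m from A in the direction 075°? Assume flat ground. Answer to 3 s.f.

158 m

The hole lies 5° from the dip direction, so the down-dip offset is 746 × cos 5° = 743.16 m.
Depth = down-dip offset × tan(dip) = 743.16 × tan 12° = 743.16 × 0.2126
Depth = 157.96 m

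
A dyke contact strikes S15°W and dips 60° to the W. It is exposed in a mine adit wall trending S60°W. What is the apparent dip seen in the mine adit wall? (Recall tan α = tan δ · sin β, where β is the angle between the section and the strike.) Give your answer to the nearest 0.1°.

50.8°

Angle between strike (S15°W) and section (S60°W): β = 45°.
tan α = tan 60° × sin 45° = 1.7321 × 0.7071 = 1.2247
apparent dip = arctan 1.2247 = 50.77°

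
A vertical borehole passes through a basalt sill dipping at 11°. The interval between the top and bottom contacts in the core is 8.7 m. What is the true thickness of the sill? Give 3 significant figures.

8.54 m

True thickness t = h · cos(dip) = 8.7 × cos 11°
t = 8.7 × 0.9816 = 8.540 m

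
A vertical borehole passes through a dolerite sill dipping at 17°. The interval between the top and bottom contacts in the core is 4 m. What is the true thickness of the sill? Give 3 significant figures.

3.83 m

True thickness t = h · cos(dip) = 4 × cos 17°
t = 4 × 0.9563 = 3.825 m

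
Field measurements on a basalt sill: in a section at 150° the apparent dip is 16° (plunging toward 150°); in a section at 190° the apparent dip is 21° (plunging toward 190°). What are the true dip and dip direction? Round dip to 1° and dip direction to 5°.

true dip 21°, dip direction 190°

Represent each trace as a vector plunging at its apparent dip toward its trend (east-north-up frame): v₁ = (0.481, -0.832, -0.276), v₂ = (-0.162, -0.919, -0.358).
The plane normal is n = v₁ × v₂ ∝ (-0.045, -0.217, 0.577).
True dip = arccos(n_z / |n|) = arccos(0.9335) = 21.0°.
The horizontal component of n points toward azimuth atan2(n_x, n_y) = 192°, the dip direction.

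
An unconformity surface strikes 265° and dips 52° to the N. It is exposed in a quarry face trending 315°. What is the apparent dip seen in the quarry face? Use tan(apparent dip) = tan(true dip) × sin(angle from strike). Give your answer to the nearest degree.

44°

Angle between strike (265°) and section (315°): β = 50°.
tan(apparent dip) = tan 52° · sin 50° = 0.9805
apparent dip = arctan 0.9805 = 44.44°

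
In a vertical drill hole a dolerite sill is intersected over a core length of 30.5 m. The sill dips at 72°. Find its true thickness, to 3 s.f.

9.43 m

True thickness t = h · cos(dip) = 30.5 × cos 72°
t = 30.5 × 0.3090 = 9.425 m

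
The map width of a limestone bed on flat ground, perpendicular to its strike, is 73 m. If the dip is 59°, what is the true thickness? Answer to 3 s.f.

62.6 m

True thickness t = w · sin(dip) = 73 × sin 59°
t = 73 × 0.8572 = 62.573 m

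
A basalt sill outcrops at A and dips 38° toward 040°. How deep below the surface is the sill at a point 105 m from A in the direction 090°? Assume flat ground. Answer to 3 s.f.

The hole lies 50° from the dip direction, so the down-dip offset is 105 × cos 50° = 67.49 m.
Depth = down-dip offset × tan(dip) = 67.49 × tan 38° = 67.49 × 0.7813
Depth = 52.73 m

52.7 m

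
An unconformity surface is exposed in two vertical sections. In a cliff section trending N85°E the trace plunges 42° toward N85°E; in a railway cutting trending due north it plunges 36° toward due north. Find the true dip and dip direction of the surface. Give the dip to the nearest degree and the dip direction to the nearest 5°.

Represent each trace as a vector plunging at its apparent dip toward its trend (east-north-up frame): v₁ = (0.740, 0.065, -0.669), v₂ = (0.000, 0.809, -0.588).
Cross product v₁ × v₂ gives the pole to the plane: n ∝ (0.503, 0.435, 0.599).
Dip δ = arctan(|n_h|/n_z) = arctan(0.665/0.599) = 48.0°.
The horizontal component of n points toward azimuth atan2(n_x, n_y) = 49°, the dip direction.

true dip 48°, dip direction 050°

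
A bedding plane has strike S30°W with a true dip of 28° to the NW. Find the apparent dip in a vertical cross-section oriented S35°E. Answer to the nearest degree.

Angle between strike (S30°W) and section (S35°E): β = 65°.
tan α = tan 28° × sin 65° = 0.5317 × 0.9063 = 0.4819
apparent dip = arctan 0.4819 = 25.73°

26°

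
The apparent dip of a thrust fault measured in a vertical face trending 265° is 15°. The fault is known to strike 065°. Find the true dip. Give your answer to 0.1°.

The section is 20° from the strike.
tan(true dip) = tan 15° / sin 20° = 0.7834
δ = arctan(0.7834) = 38.08°

38.1°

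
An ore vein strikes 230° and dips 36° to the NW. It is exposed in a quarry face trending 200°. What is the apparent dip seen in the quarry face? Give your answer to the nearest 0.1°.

20.0°

The section lies 30° from the strike.
tan α = tan 36° × sin 30° = 0.7265 × 0.5000 = 0.3633
α = arctan(0.3633) = 19.96°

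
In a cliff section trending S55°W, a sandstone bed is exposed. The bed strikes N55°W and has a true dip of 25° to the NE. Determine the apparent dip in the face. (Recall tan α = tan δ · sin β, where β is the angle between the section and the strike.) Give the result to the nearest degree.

24°

The section lies 70° from the strike.
tan α = tan 25° × sin 70° = 0.4663 × 0.9397 = 0.4382
α = arctan(0.4382) = 23.66°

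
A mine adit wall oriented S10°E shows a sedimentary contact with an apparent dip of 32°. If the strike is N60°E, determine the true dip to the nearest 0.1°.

33.6°

β = acute angle between strike N60°E and section S10°E = 70°.
tan δ = tan α / sin β = tan 32° / sin 70° = 0.6249 / 0.9397 = 0.6650
true dip = arctan 0.6650 = 33.62°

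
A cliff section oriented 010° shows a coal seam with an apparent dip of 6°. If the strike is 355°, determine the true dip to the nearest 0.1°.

The section is 15° from the strike.
tan δ = tan α / sin β = tan 6° / sin 15° = 0.1051 / 0.2588 = 0.4061
true dip = arctan 0.4061 = 22.10°

22.1°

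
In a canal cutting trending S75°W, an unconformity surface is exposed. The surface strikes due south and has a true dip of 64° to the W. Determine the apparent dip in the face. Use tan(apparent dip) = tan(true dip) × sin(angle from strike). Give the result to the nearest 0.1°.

The strike is due south and the section trends S75°W; the acute angle between them is β = 75°.
tan α = tan 64° × sin 75° = 2.0503 × 0.9659 = 1.9804
α = arctan(1.9804) = 63.21°

63.2°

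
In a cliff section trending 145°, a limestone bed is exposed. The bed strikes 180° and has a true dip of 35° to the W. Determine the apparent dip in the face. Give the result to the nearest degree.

22°

The strike is 180° and the section trends 145°; the acute angle between them is β = 35°.
tan α = tan 35° × sin 35° = 0.7002 × 0.5736 = 0.4016
α = arctan(0.4016) = 21.88°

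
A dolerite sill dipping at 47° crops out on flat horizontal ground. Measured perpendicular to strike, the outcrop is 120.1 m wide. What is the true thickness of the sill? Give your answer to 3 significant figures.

87.8 m

True thickness t = w · sin(dip) = 120.1 × sin 47°
t = 120.1 × 0.7314 = 87.836 m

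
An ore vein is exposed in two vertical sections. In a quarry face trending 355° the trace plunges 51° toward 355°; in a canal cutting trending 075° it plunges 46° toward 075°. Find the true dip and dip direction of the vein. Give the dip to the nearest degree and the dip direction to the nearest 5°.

Represent each trace as a vector plunging at its apparent dip toward its trend (east-north-up frame): v₁ = (-0.055, 0.627, -0.777), v₂ = (0.671, 0.180, -0.719).
The plane normal is n = v₁ × v₂ ∝ (0.311, 0.561, 0.431).
tan δ = √(n_x²+n_y²)/n_z = 0.641/0.431, so δ = 56.1°.
Dip direction = azimuth of (n_x, n_y) = atan2(0.311, 0.561) = 29°.

true dip 56°, dip direction 030°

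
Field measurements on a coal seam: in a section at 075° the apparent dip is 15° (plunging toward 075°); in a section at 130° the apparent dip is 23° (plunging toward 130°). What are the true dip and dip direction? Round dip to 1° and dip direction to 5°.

true dip 23°, dip direction 125°

Each apparent-dip line lies in the plane. As unit vectors (x east, y north, z up), v₁ plunges 15°→075° and v₂ plunges 23°→130°.
The plane normal is n = v₁ × v₂ ∝ (0.251, -0.182, 0.728).
tan δ = √(n_x²+n_y²)/n_z = 0.310/0.728, so δ = 23.1°.
Dip direction = azimuth of (n_x, n_y) = atan2(0.251, -0.182) = 126°.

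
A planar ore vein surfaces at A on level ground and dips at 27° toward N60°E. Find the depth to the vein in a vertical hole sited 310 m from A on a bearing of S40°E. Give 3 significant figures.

The hole lies 80° from the dip direction, so the down-dip offset is 310 × cos 80° = 53.83 m.
Depth = down-dip offset × tan(dip) = 53.83 × tan 27° = 53.83 × 0.5095
Depth = 27.43 m

27.4 m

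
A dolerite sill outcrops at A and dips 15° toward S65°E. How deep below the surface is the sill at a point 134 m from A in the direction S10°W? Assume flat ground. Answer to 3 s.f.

The hole lies 75° from the dip direction, so the down-dip offset is 134 × cos 75° = 34.68 m.
Depth = down-dip offset × tan(dip) = 34.68 × tan 15° = 34.68 × 0.2679
Depth = 9.29 m

9.29 m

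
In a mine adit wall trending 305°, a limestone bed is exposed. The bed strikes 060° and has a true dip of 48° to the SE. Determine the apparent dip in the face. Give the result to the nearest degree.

The section lies 65° from the strike.
tan(apparent dip) = tan 48° · sin 65° = 1.0066
apparent dip = arctan 1.0066 = 45.19°

45°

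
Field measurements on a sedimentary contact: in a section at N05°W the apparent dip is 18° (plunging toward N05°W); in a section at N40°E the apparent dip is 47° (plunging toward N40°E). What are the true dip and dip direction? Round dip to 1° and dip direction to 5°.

true dip 51°, dip direction 070°

Represent each trace as a vector plunging at its apparent dip toward its trend (east-north-up frame): v₁ = (-0.083, 0.947, -0.309), v₂ = (0.438, 0.522, -0.731).
n = v₁ × v₂ = (0.531, 0.196, 0.459) (taken with n_z > 0).
Dip δ = arctan(|n_h|/n_z) = arctan(0.566/0.459) = 51.0°.
Dip direction = azimuth of (n_x, n_y) = atan2(0.531, 0.196) = 70°.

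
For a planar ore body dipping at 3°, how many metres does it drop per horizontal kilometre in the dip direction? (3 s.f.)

drop per km = 1000 × tan 3° = 1000 × 0.0524

52.4 m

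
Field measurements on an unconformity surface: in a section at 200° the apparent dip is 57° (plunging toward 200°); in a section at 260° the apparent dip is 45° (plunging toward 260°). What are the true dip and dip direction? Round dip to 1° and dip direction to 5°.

Represent each trace as a vector plunging at its apparent dip toward its trend (east-north-up frame): v₁ = (-0.186, -0.512, -0.839), v₂ = (-0.696, -0.123, -0.707).
Cross product v₁ × v₂ gives the pole to the plane: n ∝ (-0.259, -0.452, 0.334).
True dip = arccos(n_z / |n|) = arccos(0.5390) = 57.4°.
The horizontal component of n points toward azimuth atan2(n_x, n_y) = 210°, the dip direction.

true dip 57°, dip direction 210°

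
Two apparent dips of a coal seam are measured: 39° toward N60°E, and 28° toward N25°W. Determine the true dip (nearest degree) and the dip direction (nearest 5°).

true dip 43°, dip direction 030°

Represent each trace as a vector plunging at its apparent dip toward its trend (east-north-up frame): v₁ = (0.673, 0.389, -0.629), v₂ = (-0.373, 0.800, -0.469).
Cross product v₁ × v₂ gives the pole to the plane: n ∝ (0.321, 0.551, 0.684).
Dip δ = arctan(|n_h|/n_z) = arctan(0.638/0.684) = 43.0°.
Dip direction = azimuth of (n_x, n_y) = atan2(0.321, 0.551) = 30°.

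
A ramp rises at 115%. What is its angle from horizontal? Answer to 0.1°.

tan θ = 115/100 = 1.1500
θ = arctan(1.1500) = 48.99°

49.0°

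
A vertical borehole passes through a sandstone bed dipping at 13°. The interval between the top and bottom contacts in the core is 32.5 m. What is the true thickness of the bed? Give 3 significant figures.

31.7 m

True thickness t = h · cos(dip) = 32.5 × cos 13°
t = 32.5 × 0.9744 = 31.667 m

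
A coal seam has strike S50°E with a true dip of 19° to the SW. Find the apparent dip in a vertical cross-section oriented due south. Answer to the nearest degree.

15°

The section lies 50° from the strike.
tan(apparent dip) = tan 19° · sin 50° = 0.2638
α = arctan(0.2638) = 14.78°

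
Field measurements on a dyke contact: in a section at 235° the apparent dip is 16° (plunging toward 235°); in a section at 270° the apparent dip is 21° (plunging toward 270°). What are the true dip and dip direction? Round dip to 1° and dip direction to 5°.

The two traces are lines in the plane: v₁ = (sin 235°·cos 16°, cos 235°·cos 16°, −sin 16°), v₂ = (sin 270°·cos 21°, cos 270°·cos 21°, −sin 21°).
n = v₁ × v₂ = (-0.198, 0.025, 0.515) (taken with n_z > 0).
True dip = arccos(n_z / |n|) = arccos(0.9326) = 21.2°.
Dip direction = atan2(-0.198, 0.025) = 277° (azimuth of n's horizontal projection).

true dip 21°, dip direction 275°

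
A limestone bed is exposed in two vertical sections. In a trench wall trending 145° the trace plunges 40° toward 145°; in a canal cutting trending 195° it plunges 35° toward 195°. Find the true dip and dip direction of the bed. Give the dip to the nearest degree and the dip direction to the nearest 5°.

true dip 41°, dip direction 160°

Each apparent-dip line lies in the plane. As unit vectors (x east, y north, z up), v₁ plunges 40°→145° and v₂ plunges 35°→195°.
Cross product v₁ × v₂ gives the pole to the plane: n ∝ (0.149, -0.388, 0.481).
True dip = arccos(n_z / |n|) = arccos(0.7563) = 40.9°.
The horizontal component of n points toward azimuth atan2(n_x, n_y) = 159°, the dip direction.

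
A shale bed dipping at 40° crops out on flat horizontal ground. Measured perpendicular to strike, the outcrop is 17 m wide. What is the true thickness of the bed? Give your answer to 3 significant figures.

10.9 m

True thickness t = w · sin(dip) = 17 × sin 40°
t = 17 × 0.6428 = 10.927 m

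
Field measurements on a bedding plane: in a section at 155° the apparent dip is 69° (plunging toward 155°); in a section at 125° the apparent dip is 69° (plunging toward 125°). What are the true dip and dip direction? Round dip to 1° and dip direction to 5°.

Represent each trace as a vector plunging at its apparent dip toward its trend (east-north-up frame): v₁ = (0.151, -0.325, -0.934), v₂ = (0.294, -0.206, -0.934).
Cross product v₁ × v₂ gives the pole to the plane: n ∝ (0.111, -0.133, 0.064).
tan δ = √(n_x²+n_y²)/n_z = 0.173/0.064, so δ = 69.7°.
The horizontal component of n points toward azimuth atan2(n_x, n_y) = 140°, the dip direction.

true dip 70°, dip direction 140°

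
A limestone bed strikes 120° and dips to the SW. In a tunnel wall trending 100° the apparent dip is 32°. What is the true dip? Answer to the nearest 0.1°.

β = acute angle between strike 120° and section 100° = 20°.
tan(true dip) = tan 32° / sin 20° = 1.8270
δ = arctan(1.8270) = 61.31°

61.3°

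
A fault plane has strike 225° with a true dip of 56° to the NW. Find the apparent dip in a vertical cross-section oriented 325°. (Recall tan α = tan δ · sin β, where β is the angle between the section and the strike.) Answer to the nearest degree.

Angle between strike (225°) and section (325°): β = 80°.
tan α = tan 56° × sin 80° = 1.4826 × 0.9848 = 1.4600
α = arctan(1.4600) = 55.59°

56°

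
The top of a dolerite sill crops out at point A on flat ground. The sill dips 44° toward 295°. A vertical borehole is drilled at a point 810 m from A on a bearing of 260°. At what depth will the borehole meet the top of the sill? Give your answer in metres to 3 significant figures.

The hole lies 35° from the dip direction, so the down-dip offset is 810 × cos 35° = 663.51 m.
Depth = down-dip offset × tan(dip) = 663.51 × tan 44° = 663.51 × 0.9657
Depth = 640.75 m

641 m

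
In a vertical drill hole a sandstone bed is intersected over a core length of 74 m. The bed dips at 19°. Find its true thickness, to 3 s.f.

True thickness t = h · cos(dip) = 74 × cos 19°
t = 74 × 0.9455 = 69.968 m

70.0 m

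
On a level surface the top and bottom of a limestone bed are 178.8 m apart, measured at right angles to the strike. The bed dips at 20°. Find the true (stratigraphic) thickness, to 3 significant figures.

True thickness t = w · sin(dip) = 178.8 × sin 20°
t = 178.8 × 0.3420 = 61.153 m

61.2 m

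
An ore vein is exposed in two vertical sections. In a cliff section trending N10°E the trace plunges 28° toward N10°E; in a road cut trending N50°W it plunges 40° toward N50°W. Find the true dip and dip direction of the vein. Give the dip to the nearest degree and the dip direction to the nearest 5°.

true dip 40°, dip direction 320°

The two traces are lines in the plane: v₁ = (sin 10°·cos 28°, cos 10°·cos 28°, −sin 28°), v₂ = (sin 310°·cos 40°, cos 310°·cos 40°, −sin 40°).
The plane normal is n = v₁ × v₂ ∝ (-0.328, 0.374, 0.586).
tan δ = √(n_x²+n_y²)/n_z = 0.497/0.586, so δ = 40.3°.
The horizontal component of n points toward azimuth atan2(n_x, n_y) = 319°, the dip direction.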